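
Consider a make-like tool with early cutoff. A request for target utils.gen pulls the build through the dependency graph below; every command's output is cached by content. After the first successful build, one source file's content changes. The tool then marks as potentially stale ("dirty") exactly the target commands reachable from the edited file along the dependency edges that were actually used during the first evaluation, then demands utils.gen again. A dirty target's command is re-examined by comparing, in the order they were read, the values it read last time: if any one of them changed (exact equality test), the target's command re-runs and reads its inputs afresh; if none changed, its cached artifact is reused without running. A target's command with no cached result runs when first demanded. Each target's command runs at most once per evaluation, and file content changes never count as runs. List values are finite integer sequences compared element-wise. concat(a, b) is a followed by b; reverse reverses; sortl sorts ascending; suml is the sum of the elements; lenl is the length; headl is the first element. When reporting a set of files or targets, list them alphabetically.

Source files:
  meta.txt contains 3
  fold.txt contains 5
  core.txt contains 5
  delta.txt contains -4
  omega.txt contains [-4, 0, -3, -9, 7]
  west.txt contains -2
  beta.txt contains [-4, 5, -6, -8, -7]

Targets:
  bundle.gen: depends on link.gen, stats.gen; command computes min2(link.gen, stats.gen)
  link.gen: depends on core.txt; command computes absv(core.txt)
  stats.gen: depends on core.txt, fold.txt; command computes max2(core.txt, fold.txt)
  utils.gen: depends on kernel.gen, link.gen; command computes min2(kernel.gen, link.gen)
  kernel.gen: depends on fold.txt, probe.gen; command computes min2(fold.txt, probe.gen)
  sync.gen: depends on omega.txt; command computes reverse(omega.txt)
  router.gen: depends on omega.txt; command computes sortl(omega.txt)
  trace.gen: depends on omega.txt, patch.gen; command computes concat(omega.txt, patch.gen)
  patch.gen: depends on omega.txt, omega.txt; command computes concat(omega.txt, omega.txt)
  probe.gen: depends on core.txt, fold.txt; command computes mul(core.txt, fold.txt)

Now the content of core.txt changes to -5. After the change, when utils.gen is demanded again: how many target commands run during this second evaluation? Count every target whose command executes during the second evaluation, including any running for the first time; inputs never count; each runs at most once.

4 target commands run: kernel.gen, link.gen, probe.gen, utils.gen.

First demand of the output computes:
  link.gen = absv(5) = 5
  probe.gen = mul(5, 5) = 25
  kernel.gen = min2(5, 25) = 5
  utils.gen = min2(5, 5) = 5

After the edit, cleaning proceeds:
  link.gen: a read changed (core.txt 5->-5) — executes, giving 5 — identical to its old value.
  probe.gen: a read changed (core.txt 5->-5) — executes, giving -25.
  kernel.gen: a read changed (probe.gen 25->-25) — executes, giving -25.
  utils.gen: a read changed (kernel.gen 5->-25) — executes, giving -25.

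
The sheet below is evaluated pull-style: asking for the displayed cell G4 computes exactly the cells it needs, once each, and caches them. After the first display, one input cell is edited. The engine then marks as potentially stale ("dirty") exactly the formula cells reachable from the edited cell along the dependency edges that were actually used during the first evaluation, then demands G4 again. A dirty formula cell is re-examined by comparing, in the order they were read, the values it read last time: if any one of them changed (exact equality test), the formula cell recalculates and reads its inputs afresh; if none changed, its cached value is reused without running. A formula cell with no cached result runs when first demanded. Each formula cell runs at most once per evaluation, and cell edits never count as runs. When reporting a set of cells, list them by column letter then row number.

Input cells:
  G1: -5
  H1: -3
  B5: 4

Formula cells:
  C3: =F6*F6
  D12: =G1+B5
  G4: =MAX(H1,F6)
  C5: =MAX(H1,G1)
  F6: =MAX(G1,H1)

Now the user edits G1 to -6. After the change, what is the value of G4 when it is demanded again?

Demanding G4 again yields -3.
Note the absorption at F6: it re-runs yet its value is the same, leaving the output's value untouched.

First demand of the output computes:
  F6 = MAX(-5, -3) = -3
  G4 = MAX(-3, -3) = -3

After the edit, cleaning proceeds:
  F6: a read changed (G1 -5->-6) — executes, giving -3 — identical to its old value.
  G4: dirty, but its reads are unchanged (H1 unchanged, F6 unchanged); cached -3 stands.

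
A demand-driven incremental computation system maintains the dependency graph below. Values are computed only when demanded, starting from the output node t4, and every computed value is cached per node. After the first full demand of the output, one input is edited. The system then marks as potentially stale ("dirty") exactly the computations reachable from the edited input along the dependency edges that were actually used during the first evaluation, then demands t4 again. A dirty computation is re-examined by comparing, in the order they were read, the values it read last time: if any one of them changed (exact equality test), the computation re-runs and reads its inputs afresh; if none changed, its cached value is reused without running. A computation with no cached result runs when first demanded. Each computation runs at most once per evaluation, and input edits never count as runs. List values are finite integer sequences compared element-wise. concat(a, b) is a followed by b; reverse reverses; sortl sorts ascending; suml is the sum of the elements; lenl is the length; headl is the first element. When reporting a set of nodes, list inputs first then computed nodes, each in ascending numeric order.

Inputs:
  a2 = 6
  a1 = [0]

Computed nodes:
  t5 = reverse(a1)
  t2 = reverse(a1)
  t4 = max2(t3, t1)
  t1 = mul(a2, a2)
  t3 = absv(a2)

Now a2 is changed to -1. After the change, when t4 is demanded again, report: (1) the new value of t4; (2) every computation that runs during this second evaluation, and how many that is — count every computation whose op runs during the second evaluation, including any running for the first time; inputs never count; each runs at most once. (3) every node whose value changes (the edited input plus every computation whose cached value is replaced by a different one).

New value of t4: 1.
Computations that run: t1, t3, t4 — 3 in total.
Values that change: a2, t1, t3, t4.

First evaluation (everything demanded from the output):
  t1 = mul(6, 6) = 36
  t3 = absv(6) = 6
  t4 = max2(6, 36) = 36

Propagation after the edit:
  t1: runs — a2 6->-1; a2 6->-1; result 1.
  t3: runs — a2 6->-1; result 1.
  t4: runs — t3 6->1; t1 36->1; result 1.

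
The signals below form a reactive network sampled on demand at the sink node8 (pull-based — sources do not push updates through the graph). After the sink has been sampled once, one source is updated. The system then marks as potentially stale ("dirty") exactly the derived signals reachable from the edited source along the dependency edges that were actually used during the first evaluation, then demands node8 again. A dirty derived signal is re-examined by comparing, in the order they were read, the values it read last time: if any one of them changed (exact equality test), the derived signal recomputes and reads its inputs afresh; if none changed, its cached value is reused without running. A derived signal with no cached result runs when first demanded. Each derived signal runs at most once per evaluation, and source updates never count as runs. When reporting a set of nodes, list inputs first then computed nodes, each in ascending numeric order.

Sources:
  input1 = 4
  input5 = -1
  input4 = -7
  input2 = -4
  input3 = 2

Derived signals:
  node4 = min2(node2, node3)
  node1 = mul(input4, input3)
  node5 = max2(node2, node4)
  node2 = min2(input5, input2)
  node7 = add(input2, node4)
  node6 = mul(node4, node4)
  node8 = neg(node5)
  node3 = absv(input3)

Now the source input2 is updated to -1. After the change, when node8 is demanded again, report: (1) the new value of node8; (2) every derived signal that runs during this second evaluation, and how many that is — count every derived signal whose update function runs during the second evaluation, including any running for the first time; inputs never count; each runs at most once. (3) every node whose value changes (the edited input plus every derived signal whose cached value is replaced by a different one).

node8 now evaluates to 1.
Run set: node2, node4, node5, node8 (4 run).
Changed values: input2, node2, node4, node5, node8.

Initial pass — values computed on the first demand:
  node2 = min2(-1, -4) = -4
  node3 = absv(2) = 2
  node4 = min2(-4, 2) = -4
  node5 = max2(-4, -4) = -4
  node8 = neg(-4) = 4

Second demand — change propagation:
  node2: re-runs because input2 -4->-1; new result -1.
  node4: re-runs because node2 -4->-1; new result -1.
  node5: re-runs because node2 -4->-1; node4 -4->-1; new result -1.
  node8: re-runs because node5 -4->-1; new result 1.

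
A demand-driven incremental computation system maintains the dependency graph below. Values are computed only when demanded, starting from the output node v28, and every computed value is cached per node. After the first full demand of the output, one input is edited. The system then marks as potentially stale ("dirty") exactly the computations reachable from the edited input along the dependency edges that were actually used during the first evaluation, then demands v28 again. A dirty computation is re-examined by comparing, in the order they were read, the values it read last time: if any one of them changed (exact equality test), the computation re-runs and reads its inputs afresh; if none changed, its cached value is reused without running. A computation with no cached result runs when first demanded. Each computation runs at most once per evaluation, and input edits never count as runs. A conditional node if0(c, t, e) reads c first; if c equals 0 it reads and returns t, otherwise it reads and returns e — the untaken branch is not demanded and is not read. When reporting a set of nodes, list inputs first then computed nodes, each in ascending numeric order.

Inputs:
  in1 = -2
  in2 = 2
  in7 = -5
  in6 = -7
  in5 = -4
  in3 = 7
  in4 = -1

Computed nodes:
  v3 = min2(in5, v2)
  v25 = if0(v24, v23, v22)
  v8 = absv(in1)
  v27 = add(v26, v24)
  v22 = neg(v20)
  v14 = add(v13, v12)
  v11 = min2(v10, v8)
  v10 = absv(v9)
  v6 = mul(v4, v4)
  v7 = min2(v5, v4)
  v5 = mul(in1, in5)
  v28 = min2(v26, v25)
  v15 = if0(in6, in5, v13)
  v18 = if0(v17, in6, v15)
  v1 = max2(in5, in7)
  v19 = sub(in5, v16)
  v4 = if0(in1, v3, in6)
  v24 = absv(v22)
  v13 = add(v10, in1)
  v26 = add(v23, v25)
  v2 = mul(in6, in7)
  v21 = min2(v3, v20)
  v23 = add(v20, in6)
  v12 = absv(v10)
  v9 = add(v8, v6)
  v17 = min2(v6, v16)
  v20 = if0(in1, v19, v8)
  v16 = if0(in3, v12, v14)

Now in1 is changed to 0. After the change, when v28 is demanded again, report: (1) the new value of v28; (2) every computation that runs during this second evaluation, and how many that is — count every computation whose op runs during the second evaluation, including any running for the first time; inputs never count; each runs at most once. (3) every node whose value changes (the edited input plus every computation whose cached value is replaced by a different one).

New value of v28: -7.
Computations that run: v2, v3, v4, v6, v8, v9, v10, v12, v13, v14, v16, v19, v20, v22, v23, v24, v25, v26, v28 — 19 in total.
Values that change: in1, v8, v20, v22, v23, v24, v25.
Key observation: a condition flipped, so demand reaches new nodes — v2, v3, v4, v6, v9, v10, v12, v13, v14, v16, v19 run for the first time.

First evaluation (everything demanded from the output):
  v8 = absv(-2) = 2
  v20 = if0(in1=-2 -> else branch v8) = 2
  v22 = neg(2) = -2
  v23 = add(2, -7) = -5
  v24 = absv(-2) = 2
  v25 = if0(v24=2 -> else branch v22) = -2
  v26 = add(-5, -2) = -7
  v28 = min2(-7, -2) = -7

Propagation after the edit:
  v2: demanded for the first time — runs, produces 35.
  v3: demanded for the first time — runs, produces -4.
  v4: demanded for the first time — runs, produces -4.
  v6: demanded for the first time — runs, produces 16.
  v8: runs — in1 -2->0; result 0.
  v9: demanded for the first time — runs, produces 16.
  v10: demanded for the first time — runs, produces 16.
  v12: demanded for the first time — runs, produces 16.
  v13: demanded for the first time — runs, produces 16.
  v14: demanded for the first time — runs, produces 32.
  v16: demanded for the first time — runs, produces 32.
  v19: demanded for the first time — runs, produces -36.
  v20: runs — in1 -2->0; v8 2->0; result -36.
  v22: runs — v20 2->-36; result 36.
  v23: runs — v20 2->-36; result -43.
  v24: runs — v22 -2->36; result 36.
  v25: runs — v24 2->36; v22 -2->36; result 36.
  v26: runs — v23 -5->-43; v25 -2->36; result -7 (same value as before).
  v28: runs — v25 -2->36; result -7 (same value as before).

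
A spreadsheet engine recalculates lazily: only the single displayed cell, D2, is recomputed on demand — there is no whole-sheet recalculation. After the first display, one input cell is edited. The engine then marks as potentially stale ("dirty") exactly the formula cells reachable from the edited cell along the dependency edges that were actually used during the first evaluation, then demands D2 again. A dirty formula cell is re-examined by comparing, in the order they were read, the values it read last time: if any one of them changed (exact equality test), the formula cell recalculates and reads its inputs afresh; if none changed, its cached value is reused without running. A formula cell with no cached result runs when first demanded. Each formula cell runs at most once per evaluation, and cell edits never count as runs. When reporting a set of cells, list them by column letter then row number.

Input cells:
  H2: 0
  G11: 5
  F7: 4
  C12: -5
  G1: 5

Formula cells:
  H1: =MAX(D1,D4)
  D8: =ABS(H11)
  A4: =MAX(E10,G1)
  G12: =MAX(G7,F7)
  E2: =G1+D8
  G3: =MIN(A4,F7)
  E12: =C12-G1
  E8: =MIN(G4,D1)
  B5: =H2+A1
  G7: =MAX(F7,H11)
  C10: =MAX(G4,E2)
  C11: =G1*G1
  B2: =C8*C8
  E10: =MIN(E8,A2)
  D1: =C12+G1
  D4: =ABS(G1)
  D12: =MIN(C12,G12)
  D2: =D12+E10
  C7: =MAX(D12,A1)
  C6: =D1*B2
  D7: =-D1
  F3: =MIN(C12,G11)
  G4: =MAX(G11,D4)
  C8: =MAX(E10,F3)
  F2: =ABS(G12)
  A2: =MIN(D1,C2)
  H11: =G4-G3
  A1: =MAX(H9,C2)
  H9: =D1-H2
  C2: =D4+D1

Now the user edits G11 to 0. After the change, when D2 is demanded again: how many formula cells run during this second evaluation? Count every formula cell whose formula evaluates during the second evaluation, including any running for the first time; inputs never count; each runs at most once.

First evaluation (everything demanded from the output):
  D1 = -5 + 5 = 0
  D4 = ABS(5) = 5
  C2 = 5 + 0 = 5
  A2 = MIN(0, 5) = 0
  G4 = MAX(5, 5) = 5
  E8 = MIN(5, 0) = 0
  E10 = MIN(0, 0) = 0
  A4 = MAX(0, 5) = 5
  G3 = MIN(5, 4) = 4
  H11 = 5 - 4 = 1
  G7 = MAX(4, 1) = 4
  G12 = MAX(4, 4) = 4
  D12 = MIN(-5, 4) = -5
  D2 = -5 + 0 = -5

Propagation after the edit:
  G4: runs — G11 5->0; result 5 (same value as before).
  E8: checked — values it read are unchanged (G4 unchanged, D1 unchanged); reused cached 0 without running.
  E10: checked — values it read are unchanged (E8 unchanged, A2 unchanged); reused cached 0 without running.
  A4: checked — values it read are unchanged (E10 unchanged, G1 unchanged); reused cached 5 without running.
  G3: checked — values it read are unchanged (A4 unchanged, F7 unchanged); reused cached 4 without running.
  H11: checked — values it read are unchanged (G4 unchanged, G3 unchanged); reused cached 1 without running.
  G7: checked — values it read are unchanged (F7 unchanged, H11 unchanged); reused cached 4 without running.
  G12: checked — values it read are unchanged (G7 unchanged, F7 unchanged); reused cached 4 without running.
  D12: checked — values it read are unchanged (C12 unchanged, G12 unchanged); reused cached -5 without running.
  D2: checked — values it read are unchanged (D12 unchanged, E10 unchanged); reused cached -5 without running.

Key observation: the change is absorbed at G4 — it re-runs but produces the same value, and the output's value is unchanged.

Formula cells that run: G4 — 1 in total.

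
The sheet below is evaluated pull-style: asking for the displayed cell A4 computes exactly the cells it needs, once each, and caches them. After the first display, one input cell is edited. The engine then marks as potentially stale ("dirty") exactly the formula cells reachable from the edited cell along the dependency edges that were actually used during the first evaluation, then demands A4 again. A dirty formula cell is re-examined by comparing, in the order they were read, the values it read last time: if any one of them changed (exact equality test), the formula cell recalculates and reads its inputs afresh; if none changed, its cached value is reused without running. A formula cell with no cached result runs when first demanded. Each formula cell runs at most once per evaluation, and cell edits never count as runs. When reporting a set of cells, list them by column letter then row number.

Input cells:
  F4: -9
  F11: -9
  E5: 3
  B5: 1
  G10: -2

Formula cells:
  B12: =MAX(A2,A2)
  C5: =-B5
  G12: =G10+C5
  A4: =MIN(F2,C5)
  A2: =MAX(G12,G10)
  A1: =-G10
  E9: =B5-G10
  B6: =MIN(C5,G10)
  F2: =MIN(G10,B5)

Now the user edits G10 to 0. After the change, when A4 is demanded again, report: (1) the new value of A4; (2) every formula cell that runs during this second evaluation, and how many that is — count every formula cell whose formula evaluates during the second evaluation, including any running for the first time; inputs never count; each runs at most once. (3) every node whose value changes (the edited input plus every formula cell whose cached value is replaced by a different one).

Demanding A4 again yields -1.
2 formula cells run: A4, F2.
The nodes whose values change: A4, F2, G10.

First demand of the output computes:
  C5 = -(1) = -1
  F2 = MIN(-2, 1) = -2
  A4 = MIN(-2, -1) = -2

After the edit, cleaning proceeds:
  F2: a read changed (G10 -2->0) — executes, giving 0.
  A4: a read changed (F2 -2->0) — executes, giving -1.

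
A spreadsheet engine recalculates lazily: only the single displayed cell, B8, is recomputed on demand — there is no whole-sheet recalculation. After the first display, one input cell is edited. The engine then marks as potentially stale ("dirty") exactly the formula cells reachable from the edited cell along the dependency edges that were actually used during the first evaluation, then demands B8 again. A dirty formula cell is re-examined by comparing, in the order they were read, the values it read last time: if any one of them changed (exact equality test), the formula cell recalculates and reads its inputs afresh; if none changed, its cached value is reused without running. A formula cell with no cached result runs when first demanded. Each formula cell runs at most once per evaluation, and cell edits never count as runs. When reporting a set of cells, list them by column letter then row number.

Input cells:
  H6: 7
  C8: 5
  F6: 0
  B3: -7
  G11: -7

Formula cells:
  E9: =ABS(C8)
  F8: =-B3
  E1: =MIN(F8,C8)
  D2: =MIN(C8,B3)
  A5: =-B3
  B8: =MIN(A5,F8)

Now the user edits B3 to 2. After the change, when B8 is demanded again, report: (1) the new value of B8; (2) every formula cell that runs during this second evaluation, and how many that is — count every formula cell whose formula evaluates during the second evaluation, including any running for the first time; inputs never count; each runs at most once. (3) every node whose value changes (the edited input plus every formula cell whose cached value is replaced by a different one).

First evaluation (everything demanded from the output):
  A5 = -(-7) = 7
  F8 = -(-7) = 7
  B8 = MIN(7, 7) = 7

Propagation after the edit:
  A5: runs — B3 -7->2; result -2.
  F8: runs — B3 -7->2; result -2.
  B8: runs — A5 7->-2; F8 7->-2; result -2.

New value of B8: -2.
Formula cells that run: A5, B8, F8 — 3 in total.
Values that change: A5, B3, B8, F8.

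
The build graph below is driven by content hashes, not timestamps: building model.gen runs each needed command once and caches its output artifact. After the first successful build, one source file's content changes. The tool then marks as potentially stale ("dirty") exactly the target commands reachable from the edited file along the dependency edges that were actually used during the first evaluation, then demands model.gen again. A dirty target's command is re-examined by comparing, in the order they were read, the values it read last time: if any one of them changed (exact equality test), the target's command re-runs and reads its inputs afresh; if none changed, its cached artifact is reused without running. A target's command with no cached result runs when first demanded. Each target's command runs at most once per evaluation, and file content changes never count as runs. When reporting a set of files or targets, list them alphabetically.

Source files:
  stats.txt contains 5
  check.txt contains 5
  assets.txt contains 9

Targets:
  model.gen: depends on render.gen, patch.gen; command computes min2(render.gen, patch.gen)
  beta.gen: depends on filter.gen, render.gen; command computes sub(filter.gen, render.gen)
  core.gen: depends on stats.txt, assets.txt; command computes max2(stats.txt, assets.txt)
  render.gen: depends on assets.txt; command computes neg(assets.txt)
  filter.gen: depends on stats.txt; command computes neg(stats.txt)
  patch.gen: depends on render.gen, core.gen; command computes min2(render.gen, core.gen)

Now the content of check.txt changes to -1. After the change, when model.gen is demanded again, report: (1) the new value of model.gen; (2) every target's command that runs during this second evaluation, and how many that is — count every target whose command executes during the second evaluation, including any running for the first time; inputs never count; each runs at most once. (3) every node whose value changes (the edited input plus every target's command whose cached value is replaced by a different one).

Initial pass — values computed on the first demand:
  core.gen = max2(5, 9) = 9
  render.gen = neg(9) = -9
  patch.gen = min2(-9, 9) = -9
  model.gen = min2(-9, -9) = -9

Second demand — change propagation:
  no demanded computation ever read check.txt, so the edit dirties nothing and nothing runs.

The important point: nothing the output needs ever reads check.txt, so the edit is invisible to it.

model.gen now evaluates to -9.
Run set: none (0 run).
Changed values: check.txt.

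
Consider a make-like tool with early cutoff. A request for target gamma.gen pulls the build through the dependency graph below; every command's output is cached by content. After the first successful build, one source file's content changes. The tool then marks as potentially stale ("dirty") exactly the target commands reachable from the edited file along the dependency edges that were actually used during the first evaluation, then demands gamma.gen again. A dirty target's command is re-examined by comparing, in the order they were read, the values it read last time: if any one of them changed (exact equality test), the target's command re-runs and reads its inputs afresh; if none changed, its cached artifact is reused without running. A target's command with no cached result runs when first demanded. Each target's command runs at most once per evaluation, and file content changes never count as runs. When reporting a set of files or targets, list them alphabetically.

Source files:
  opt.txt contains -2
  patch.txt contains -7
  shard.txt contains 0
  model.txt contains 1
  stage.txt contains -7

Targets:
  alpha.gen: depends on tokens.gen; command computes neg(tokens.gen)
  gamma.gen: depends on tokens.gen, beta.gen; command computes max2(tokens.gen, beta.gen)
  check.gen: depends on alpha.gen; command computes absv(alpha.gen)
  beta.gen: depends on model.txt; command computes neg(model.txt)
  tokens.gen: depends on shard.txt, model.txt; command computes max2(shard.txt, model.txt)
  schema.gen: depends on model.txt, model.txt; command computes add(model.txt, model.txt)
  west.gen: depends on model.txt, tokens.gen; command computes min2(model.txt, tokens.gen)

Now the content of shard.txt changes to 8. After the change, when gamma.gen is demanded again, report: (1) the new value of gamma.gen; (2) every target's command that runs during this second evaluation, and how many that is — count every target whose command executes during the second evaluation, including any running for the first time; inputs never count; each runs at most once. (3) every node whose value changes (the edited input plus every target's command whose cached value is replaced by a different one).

First demand of the output computes:
  beta.gen = neg(1) = -1
  tokens.gen = max2(0, 1) = 1
  gamma.gen = max2(1, -1) = 1

After the edit, cleaning proceeds:
  tokens.gen: a read changed (shard.txt 0->8) — executes, giving 8.
  gamma.gen: a read changed (tokens.gen 1->8) — executes, giving 8.

Demanding gamma.gen again yields 8.
2 target commands run: gamma.gen, tokens.gen.
The nodes whose values change: gamma.gen, shard.txt, tokens.gen.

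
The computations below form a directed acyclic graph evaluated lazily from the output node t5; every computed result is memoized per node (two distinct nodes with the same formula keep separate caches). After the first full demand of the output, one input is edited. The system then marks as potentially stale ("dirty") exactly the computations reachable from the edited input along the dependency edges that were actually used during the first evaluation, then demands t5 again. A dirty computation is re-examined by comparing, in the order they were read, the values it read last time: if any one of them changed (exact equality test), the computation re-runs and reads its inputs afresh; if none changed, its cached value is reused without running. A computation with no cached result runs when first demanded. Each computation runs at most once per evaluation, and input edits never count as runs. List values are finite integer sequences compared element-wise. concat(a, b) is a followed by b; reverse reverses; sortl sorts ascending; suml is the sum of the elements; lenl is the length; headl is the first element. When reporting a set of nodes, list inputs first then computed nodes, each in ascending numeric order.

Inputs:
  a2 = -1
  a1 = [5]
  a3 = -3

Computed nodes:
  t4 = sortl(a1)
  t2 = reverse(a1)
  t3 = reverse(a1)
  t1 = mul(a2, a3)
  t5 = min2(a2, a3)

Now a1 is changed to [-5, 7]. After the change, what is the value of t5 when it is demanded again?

Demanding t5 again yields -3.
Note the shortcut — a1 feeds only undemanded nodes, so no recomputation happens.

First demand of the output computes:
  t5 = min2(-1, -3) = -3

After the edit, cleaning proceeds:
  a1 only reaches undemanded nodes; the second demand re-runs nothing.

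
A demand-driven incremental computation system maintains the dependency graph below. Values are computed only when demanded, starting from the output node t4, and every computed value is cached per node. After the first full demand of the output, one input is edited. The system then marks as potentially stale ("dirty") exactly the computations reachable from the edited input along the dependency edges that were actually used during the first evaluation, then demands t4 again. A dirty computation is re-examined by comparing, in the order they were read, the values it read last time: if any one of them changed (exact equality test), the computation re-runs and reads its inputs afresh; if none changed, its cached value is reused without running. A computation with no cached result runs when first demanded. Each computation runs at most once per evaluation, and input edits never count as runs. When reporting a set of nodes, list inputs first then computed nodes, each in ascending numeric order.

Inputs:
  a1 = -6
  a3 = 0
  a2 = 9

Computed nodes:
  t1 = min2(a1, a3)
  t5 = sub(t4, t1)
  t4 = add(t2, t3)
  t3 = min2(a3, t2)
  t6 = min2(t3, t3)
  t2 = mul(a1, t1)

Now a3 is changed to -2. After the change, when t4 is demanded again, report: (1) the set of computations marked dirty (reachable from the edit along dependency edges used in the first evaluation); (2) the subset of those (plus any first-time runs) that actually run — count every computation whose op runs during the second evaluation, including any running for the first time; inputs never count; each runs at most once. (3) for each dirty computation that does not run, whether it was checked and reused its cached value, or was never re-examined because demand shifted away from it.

Marked dirty: t1, t2, t3, t4.
Computations that run: t1, t3, t4 — 3 in total.
Checked but reused from cache: t2.
Key observation: the cutoff stops propagation at t2 — its inputs' values are unchanged, so it reuses its cache.

First evaluation (everything demanded from the output):
  t1 = min2(-6, 0) = -6
  t2 = mul(-6, -6) = 36
  t3 = min2(0, 36) = 0
  t4 = add(36, 0) = 36

Propagation after the edit:
  t1: runs — a3 0->-2; result -6 (same value as before).
  t2: checked — values it read are unchanged (a1 unchanged, t1 unchanged); reused cached 36 without running.
  t3: runs — a3 0->-2; result -2.
  t4: runs — t3 0->-2; result 34.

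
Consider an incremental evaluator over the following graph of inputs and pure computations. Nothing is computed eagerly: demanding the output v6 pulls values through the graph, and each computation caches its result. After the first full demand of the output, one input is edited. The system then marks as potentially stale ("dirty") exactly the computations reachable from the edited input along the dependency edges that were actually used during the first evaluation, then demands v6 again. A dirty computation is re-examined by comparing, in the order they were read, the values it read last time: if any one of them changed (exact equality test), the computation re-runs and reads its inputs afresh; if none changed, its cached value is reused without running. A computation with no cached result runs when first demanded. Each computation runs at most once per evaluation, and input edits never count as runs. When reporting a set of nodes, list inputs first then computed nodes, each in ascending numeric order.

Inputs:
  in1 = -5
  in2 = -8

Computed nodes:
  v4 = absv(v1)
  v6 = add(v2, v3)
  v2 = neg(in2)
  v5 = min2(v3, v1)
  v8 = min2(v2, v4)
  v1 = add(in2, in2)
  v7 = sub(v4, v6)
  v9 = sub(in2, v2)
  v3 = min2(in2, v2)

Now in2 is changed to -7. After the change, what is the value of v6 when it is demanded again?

v6 now evaluates to 0.

Initial pass — values computed on the first demand:
  v2 = neg(-8) = 8
  v3 = min2(-8, 8) = -8
  v6 = add(8, -8) = 0

Second demand — change propagation:
  v2: re-runs because in2 -8->-7; new result 7.
  v3: re-runs because in2 -8->-7; v2 8->7; new result -7.
  v6: re-runs because v2 8->7; v3 -8->-7; new result 0 (unchanged).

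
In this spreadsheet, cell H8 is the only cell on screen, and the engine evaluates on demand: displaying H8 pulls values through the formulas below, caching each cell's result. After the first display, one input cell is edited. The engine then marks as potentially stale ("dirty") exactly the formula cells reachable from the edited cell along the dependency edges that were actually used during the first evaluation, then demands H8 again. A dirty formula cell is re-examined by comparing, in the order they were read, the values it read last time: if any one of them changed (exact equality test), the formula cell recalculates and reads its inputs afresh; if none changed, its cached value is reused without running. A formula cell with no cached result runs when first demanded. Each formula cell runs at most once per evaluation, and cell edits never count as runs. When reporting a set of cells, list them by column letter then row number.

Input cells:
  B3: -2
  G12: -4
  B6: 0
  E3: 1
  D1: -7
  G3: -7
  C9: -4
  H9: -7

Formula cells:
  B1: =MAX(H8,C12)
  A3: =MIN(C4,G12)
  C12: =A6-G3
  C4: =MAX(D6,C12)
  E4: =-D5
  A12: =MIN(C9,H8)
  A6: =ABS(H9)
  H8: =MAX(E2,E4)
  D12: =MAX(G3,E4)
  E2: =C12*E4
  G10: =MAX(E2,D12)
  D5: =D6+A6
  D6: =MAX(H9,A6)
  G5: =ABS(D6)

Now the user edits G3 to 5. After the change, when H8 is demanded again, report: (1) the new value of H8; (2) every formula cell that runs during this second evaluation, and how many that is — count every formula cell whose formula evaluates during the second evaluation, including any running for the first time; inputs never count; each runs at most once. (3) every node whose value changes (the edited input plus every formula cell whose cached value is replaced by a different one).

Initial pass — values computed on the first demand:
  A6 = ABS(-7) = 7
  C12 = 7 - -7 = 14
  D6 = MAX(-7, 7) = 7
  D5 = 7 + 7 = 14
  E4 = -(14) = -14
  E2 = 14 * -14 = -196
  H8 = MAX(-196, -14) = -14

Second demand — change propagation:
  C12: re-runs because G3 -7->5; new result 2.
  E2: re-runs because C12 14->2; new result -28.
  H8: re-runs because E2 -196->-28; new result -14 (unchanged).

H8 now evaluates to -14.
Run set: C12, E2, H8 (3 run).
Changed values: C12, E2, G3.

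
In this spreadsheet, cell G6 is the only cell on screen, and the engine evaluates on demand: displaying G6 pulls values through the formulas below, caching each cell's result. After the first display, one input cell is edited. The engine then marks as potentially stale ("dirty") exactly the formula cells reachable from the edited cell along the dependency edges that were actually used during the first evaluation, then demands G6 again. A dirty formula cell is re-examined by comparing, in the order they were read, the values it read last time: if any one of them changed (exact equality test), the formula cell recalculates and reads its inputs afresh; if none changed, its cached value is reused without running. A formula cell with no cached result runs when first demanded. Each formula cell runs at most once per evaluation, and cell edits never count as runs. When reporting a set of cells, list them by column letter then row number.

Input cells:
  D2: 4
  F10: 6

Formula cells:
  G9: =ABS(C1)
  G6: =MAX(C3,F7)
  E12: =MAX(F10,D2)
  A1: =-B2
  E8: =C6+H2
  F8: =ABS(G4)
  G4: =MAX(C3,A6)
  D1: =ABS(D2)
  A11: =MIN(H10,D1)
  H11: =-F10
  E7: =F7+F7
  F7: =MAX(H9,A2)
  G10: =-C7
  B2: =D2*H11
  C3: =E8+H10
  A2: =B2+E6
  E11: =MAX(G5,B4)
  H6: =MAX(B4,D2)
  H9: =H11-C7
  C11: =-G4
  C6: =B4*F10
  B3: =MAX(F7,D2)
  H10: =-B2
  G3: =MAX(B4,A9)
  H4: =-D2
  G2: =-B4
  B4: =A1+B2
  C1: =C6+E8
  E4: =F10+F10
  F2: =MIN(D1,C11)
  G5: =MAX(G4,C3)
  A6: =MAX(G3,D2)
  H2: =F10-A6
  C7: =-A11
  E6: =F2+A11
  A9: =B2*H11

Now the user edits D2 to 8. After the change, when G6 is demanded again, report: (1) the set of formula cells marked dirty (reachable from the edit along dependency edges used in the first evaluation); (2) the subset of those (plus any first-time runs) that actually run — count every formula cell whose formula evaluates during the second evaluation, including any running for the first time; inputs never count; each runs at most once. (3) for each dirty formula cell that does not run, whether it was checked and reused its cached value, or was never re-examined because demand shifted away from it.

Initial pass — values computed on the first demand:
  D1 = ABS(4) = 4
  H11 = -(6) = -6
  B2 = 4 * -6 = -24
  A1 = -(-24) = 24
  A9 = -24 * -6 = 144
  B4 = 24 + -24 = 0
  C6 = 0 * 6 = 0
  G3 = MAX(0, 144) = 144
  A6 = MAX(144, 4) = 144
  H2 = 6 - 144 = -138
  E8 = 0 + -138 = -138
  H10 = -(-24) = 24
  A11 = MIN(24, 4) = 4
  C3 = -138 + 24 = -114
  C7 = -(4) = -4
  G4 = MAX(-114, 144) = 144
  C11 = -(144) = -144
  F2 = MIN(4, -144) = -144
  E6 = -144 + 4 = -140
  A2 = -24 + -140 = -164
  H9 = -6 - -4 = -2
  F7 = MAX(-2, -164) = -2
  G6 = MAX(-114, -2) = -2

Second demand — change propagation:
  B2: re-runs because D2 4->8; new result -48.
  A1: re-runs because B2 -24->-48; new result 48.
  A9: re-runs because B2 -24->-48; new result 288.
  B4: re-runs because A1 24->48; B2 -24->-48; new result 0 (unchanged).
  C6: re-examined; everything it read last time is the same (B4 unchanged, F10 unchanged) — cache 0 kept, no run.
  D1: re-runs because D2 4->8; new result 8.
  G3: re-runs because A9 144->288; new result 288.
  A6: re-runs because G3 144->288; D2 4->8; new result 288.
  H2: re-runs because A6 144->288; new result -282.
  E8: re-runs because H2 -138->-282; new result -282.
  H10: re-runs because B2 -24->-48; new result 48.
  A11: re-runs because H10 24->48; D1 4->8; new result 8.
  C3: re-runs because E8 -138->-282; H10 24->48; new result -234.
  C7: re-runs because A11 4->8; new result -8.
  G4: re-runs because C3 -114->-234; A6 144->288; new result 288.
  C11: re-runs because G4 144->288; new result -288.
  F2: re-runs because D1 4->8; C11 -144->-288; new result -288.
  E6: re-runs because F2 -144->-288; A11 4->8; new result -280.
  A2: re-runs because B2 -24->-48; E6 -140->-280; new result -328.
  H9: re-runs because C7 -4->-8; new result 2.
  F7: re-runs because H9 -2->2; A2 -164->-328; new result 2.
  G6: re-runs because C3 -114->-234; F7 -2->2; new result 2.

The important point: at C6 every value read last time is unchanged, so the dirty flag clears without a run.

Dirty set: A1, A2, A6, A9, A11, B2, B4, C3, C6, C7, C11, D1, E6, E8, F2, F7, G3, G4, G6, H2, H9, H10.
Run set: A1, A2, A6, A9, A11, B2, B4, C3, C7, C11, D1, E6, E8, F2, F7, G3, G4, G6, H2, H9, H10 (21 run).
Re-examined without running (cache reused): C6.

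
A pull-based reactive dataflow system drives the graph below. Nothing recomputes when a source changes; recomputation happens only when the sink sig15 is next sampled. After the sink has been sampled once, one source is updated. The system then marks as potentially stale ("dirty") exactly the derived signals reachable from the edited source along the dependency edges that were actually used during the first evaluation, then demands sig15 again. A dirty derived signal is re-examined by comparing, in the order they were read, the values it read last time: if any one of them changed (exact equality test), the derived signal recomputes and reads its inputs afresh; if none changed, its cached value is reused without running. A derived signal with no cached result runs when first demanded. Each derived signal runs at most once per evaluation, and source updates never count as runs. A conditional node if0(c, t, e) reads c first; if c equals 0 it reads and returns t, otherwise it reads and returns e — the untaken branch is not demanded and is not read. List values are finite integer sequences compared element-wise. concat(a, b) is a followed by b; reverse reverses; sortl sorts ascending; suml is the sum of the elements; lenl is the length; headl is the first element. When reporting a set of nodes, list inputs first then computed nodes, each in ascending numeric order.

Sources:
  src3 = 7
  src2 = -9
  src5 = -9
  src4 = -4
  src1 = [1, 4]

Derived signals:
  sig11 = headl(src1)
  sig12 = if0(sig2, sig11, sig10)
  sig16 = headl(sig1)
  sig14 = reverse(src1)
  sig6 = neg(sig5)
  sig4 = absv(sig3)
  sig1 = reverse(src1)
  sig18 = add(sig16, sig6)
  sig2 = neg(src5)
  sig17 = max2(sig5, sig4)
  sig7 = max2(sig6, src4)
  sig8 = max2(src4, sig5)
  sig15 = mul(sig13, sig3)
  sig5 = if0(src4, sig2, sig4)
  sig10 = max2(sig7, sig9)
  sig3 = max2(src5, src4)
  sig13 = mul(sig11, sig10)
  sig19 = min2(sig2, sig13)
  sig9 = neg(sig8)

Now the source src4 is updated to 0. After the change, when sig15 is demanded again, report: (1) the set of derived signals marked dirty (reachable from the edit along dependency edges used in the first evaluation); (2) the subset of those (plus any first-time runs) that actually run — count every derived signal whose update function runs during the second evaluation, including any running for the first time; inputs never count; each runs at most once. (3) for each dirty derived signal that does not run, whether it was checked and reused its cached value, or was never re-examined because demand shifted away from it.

First evaluation (everything demanded from the output):
  sig3 = max2(-9, -4) = -4
  sig4 = absv(-4) = 4
  sig5 = if0(src4=-4 -> else branch sig4) = 4
  sig6 = neg(4) = -4
  sig7 = max2(-4, -4) = -4
  sig8 = max2(-4, 4) = 4
  sig9 = neg(4) = -4
  sig10 = max2(-4, -4) = -4
  sig11 = headl([1, 4]) = 1
  sig13 = mul(1, -4) = -4
  sig15 = mul(-4, -4) = 16

Propagation after the edit:
  sig2: demanded for the first time — runs, produces 9.
  sig3: runs — src4 -4->0; result 0.
  sig4: marked dirty but never re-examined — demand shifted away from it.
  sig5: runs — src4 -4->0; result 9.
  sig6: runs — sig5 4->9; result -9.
  sig7: runs — sig6 -4->-9; src4 -4->0; result 0.
  sig8: runs — src4 -4->0; sig5 4->9; result 9.
  sig9: runs — sig8 4->9; result -9.
  sig10: runs — sig7 -4->0; sig9 -4->-9; result 0.
  sig13: runs — sig10 -4->0; result 0.
  sig15: runs — sig13 -4->0; sig3 -4->0; result 0.

Key observation: a condition flipped, so demand moved to the other branch — sig4 is never re-examined.

Marked dirty: sig3, sig4, sig5, sig6, sig7, sig8, sig9, sig10, sig13, sig15.
Derived signals that run: sig2, sig3, sig5, sig6, sig7, sig8, sig9, sig10, sig13, sig15 — 10 in total.
Never re-examined (demand shifted away): sig4.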